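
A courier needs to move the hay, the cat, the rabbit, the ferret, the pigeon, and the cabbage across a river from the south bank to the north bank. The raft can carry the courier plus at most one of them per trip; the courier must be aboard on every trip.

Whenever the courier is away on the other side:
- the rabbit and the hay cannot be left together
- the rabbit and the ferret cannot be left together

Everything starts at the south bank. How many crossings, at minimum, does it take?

13

Counting alone: the courier can take at most 1 across per trip to the north bank, so moving all 6 needs at least 6 loaded trips out, with a return between consecutive ones — at least 11 crossings.
The safety rule pushes this higher. Following every safe sequence of crossings, the most of the 6 that can be at the north bank as the raft arrives there on crossing 11 is 5 — never all 6.
So no plan with fewer than 13 crossings exists, and this one achieves 13:
1. Courier goes to the north bank with the rabbit.  [the south bank: the cabbage, the cat, the ferret, the hay, the pigeon | the north bank: the rabbit]
2. Courier goes back to the south bank alone.  [the south bank: the cabbage, the cat, the ferret, the hay, the pigeon | the north bank: the rabbit]
3. Courier goes to the north bank with the hay.  [the south bank: the cabbage, the cat, the ferret, the pigeon | the north bank: the hay, the rabbit]
4. Courier goes back to the south bank with the rabbit.  [the south bank: the cabbage, the cat, the ferret, the pigeon, the rabbit | the north bank: the hay]
5. Courier goes to the north bank with the ferret.  [the south bank: the cabbage, the cat, the pigeon, the rabbit | the north bank: the ferret, the hay]
6. Courier goes back to the south bank alone.  [the south bank: the cabbage, the cat, the pigeon, the rabbit | the north bank: the ferret, the hay]
7. Courier goes to the north bank with the cat.  [the south bank: the cabbage, the pigeon, the rabbit | the north bank: the cat, the ferret, the hay]
8. Courier goes back to the south bank alone.  [the south bank: the cabbage, the pigeon, the rabbit | the north bank: the cat, the ferret, the hay]
9. Courier goes to the north bank with the pigeon.  [the south bank: the cabbage, the rabbit | the north bank: the cat, the ferret, the hay, the pigeon]
10. Courier goes back to the south bank alone.  [the south bank: the cabbage, the rabbit | the north bank: the cat, the ferret, the hay, the pigeon]
11. Courier goes to the north bank with the cabbage.  [the south bank: the rabbit | the north bank: the cabbage, the cat, the ferret, the hay, the pigeon]
12. Courier goes back to the south bank alone.  [the south bank: the rabbit | the north bank: the cabbage, the cat, the ferret, the hay, the pigeon]
13. Courier goes to the north bank with the rabbit.  [the south bank: — | the north bank: the cabbage, the cat, the ferret, the hay, the pigeon, the rabbit]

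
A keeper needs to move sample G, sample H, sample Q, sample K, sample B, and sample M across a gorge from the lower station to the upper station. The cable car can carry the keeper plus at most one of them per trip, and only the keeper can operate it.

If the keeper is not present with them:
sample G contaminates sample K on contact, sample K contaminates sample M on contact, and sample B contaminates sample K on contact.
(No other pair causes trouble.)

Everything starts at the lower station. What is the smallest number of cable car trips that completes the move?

Following every safe sequence of crossings from the start, the most of the 6 that can be at the upper station as the cable car arrives there on crossings 1, 3, 5, 7 is 1, 2, 3, 4 respectively; the best ever achieved is 4 of 6.
From crossing 9 on, no configuration arises that was not already reachable earlier: only 36 distinct safe configurations (who is on which side, and where the cable car is) can ever be reached, none of them has everyone across, and every continuation just revisits them. So no valid plan exists.

impossible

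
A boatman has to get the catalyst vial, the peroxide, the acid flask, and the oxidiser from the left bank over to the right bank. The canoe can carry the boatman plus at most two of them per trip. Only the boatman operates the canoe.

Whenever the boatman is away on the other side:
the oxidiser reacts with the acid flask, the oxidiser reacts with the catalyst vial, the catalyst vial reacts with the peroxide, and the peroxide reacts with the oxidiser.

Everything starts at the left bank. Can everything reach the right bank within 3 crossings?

Counting alone: the boatman can take at most 2 across per trip to the right bank, so moving all 4 needs at least 2 loaded trips out, with a return between consecutive ones — at least 3 crossings.
The safety rule pushes this higher. Following every safe sequence of crossings, the most of the 4 that can be at the right bank as the canoe arrives there on crossing 3 is 3 — never all 4.
So the move cannot be finished within 3 crossings. (The shortest complete plan takes 5:)
1. Boatman goes to the right bank with the catalyst vial and the oxidiser.
2. Boatman goes back to the left bank with the catalyst vial.
3. Boatman goes to the right bank with the acid flask and the catalyst vial.
4. Boatman goes back to the left bank with the oxidiser.
5. Boatman goes to the right bank with the oxidiser and the peroxide.

No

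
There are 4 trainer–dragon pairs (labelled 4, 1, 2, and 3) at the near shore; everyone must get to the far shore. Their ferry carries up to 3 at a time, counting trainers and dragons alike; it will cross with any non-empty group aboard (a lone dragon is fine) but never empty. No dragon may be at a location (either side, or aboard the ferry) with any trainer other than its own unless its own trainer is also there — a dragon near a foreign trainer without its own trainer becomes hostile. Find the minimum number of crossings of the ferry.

9

Counting alone: each trip to the far shore takes at most 3 across and each return brings at least 1 back, so after t trips out (and t−1 returns) at most 3t − (t−1) of the 8 are across; that first reaches 8 at t = 4, so at least 7 crossings are needed.
The safety rule pushes this higher. Following every safe sequence of crossings, the most of the 8 that can be at the far shore as the ferry arrives there on crossing 7 is 7 — never all 8.
So no plan with fewer than 9 crossings exists, and this one achieves 9:
1. dragon 4 and trainer 4 cross → the far shore.
2. trainer 4 crosses ← the near shore.
3. dragon 1, trainer 1, and trainer 4 cross → the far shore.
4. dragon 4 and trainer 4 cross ← the near shore.
5. trainer 2, trainer 3, and trainer 4 cross → the far shore.
6. dragon 1 crosses ← the near shore.
7. dragon 1 and dragon 4 cross → the far shore.
8. dragon 4 crosses ← the near shore.
9. dragon 2, dragon 3, and dragon 4 cross → the far shore.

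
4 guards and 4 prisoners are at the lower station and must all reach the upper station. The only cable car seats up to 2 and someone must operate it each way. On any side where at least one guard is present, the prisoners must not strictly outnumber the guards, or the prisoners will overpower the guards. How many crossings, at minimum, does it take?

Following every safe sequence of crossings from the start, the most of the 8 that can be at the upper station as the cable car arrives there on crossings 1, 3, 5 is 2, 3, 4 respectively; the best ever achieved is 4 of 8.
From crossing 7 on, no configuration arises that was not already reachable earlier: only 11 distinct safe configurations (who is on which side, and where the cable car is) can ever be reached, none of them has everyone across, and every continuation just revisits them. They are: 0 guards + 0 prisoners across (cable car back at the start); 0 guards + 1 prisoner across (cable car there); 0 guards + 1 prisoner across (cable car back at the start); 0 guards + 2 prisoners across (cable car there); 0 guards + 2 prisoners across (cable car back at the start); 0 guards + 3 prisoners across (cable car there); 0 guards + 3 prisoners across (cable car back at the start); 0 guards + 4 prisoners across (cable car there); 1 guard + 1 prisoner across (cable car there); 1 guard + 1 prisoner across (cable car back at the start); 2 guards + 2 prisoners across (cable car there). So no valid plan exists.

impossible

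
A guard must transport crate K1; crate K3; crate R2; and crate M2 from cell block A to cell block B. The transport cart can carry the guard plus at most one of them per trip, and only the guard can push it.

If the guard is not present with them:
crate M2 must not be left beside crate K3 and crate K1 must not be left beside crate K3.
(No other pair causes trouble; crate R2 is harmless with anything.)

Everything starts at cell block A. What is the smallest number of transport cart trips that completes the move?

Counting alone: the guard can take at most 1 across per trip to cell block B, so moving all 4 needs at least 4 loaded trips out, with a return between consecutive ones — at least 7 crossings.
The safety rule pushes this higher. Following every safe sequence of crossings, the most of the 4 that can be at cell block B as the transport cart arrives there on crossing 7 is 3 — never all 4.
So no plan with fewer than 9 crossings exists, and this one achieves 9:
1. Guard goes to cell block B with crate K3.
2. Guard goes back to cell block A alone.
3. Guard goes to cell block B with crate K1.
4. Guard goes back to cell block A with crate K3.
5. Guard goes to cell block B with crate M2.
6. Guard goes back to cell block A alone.
7. Guard goes to cell block B with crate R2.
8. Guard goes back to cell block A alone.
9. Guard goes to cell block B with crate K3.

9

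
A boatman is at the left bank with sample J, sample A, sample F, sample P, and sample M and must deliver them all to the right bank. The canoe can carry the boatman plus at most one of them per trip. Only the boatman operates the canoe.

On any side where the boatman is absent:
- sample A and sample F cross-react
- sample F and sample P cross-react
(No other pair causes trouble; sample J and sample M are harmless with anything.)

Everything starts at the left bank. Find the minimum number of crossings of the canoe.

Counting alone: the boatman can take at most 1 across per trip to the right bank, so moving all 5 needs at least 5 loaded trips out, with a return between consecutive ones — at least 9 crossings.
The safety rule pushes this higher. Following every safe sequence of crossings, the most of the 5 that can be at the right bank as the canoe arrives there on crossing 9 is 4 — never all 5.
So no plan with fewer than 11 crossings exists, and this one achieves 11:
1. Boatman goes to the right bank with sample F.
2. Boatman goes back to the left bank alone.
3. Boatman goes to the right bank with sample J.
4. Boatman goes back to the left bank alone.
5. Boatman goes to the right bank with sample A.
6. Boatman goes back to the left bank with sample F.
7. Boatman goes to the right bank with sample P.
8. Boatman goes back to the left bank alone.
9. Boatman goes to the right bank with sample M.
10. Boatman goes back to the left bank alone.
11. Boatman goes to the right bank with sample F.

11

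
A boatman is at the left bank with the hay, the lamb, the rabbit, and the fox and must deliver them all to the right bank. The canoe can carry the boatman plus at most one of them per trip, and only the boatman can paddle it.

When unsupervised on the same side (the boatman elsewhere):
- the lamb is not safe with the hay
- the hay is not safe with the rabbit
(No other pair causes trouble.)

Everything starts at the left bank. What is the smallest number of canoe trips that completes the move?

Counting alone: the boatman can take at most 1 across per trip to the right bank, so moving all 4 needs at least 4 loaded trips out, with a return between consecutive ones — at least 7 crossings.
The safety rule pushes this higher. Following every safe sequence of crossings, the most of the 4 that can be at the right bank as the canoe arrives there on crossing 7 is 3 — never all 4.
So no plan with fewer than 9 crossings exists, and this one achieves 9:
1. Boatman goes to the right bank with the hay.  [the left bank: the fox, the lamb, the rabbit | the right bank: the hay]
2. Boatman goes back to the left bank alone.  [the left bank: the fox, the lamb, the rabbit | the right bank: the hay]
3. Boatman goes to the right bank with the lamb.  [the left bank: the fox, the rabbit | the right bank: the hay, the lamb]
4. Boatman goes back to the left bank with the hay.  [the left bank: the fox, the hay, the rabbit | the right bank: the lamb]
5. Boatman goes to the right bank with the rabbit.  [the left bank: the fox, the hay | the right bank: the lamb, the rabbit]
6. Boatman goes back to the left bank alone.  [the left bank: the fox, the hay | the right bank: the lamb, the rabbit]
7. Boatman goes to the right bank with the fox.  [the left bank: the hay | the right bank: the fox, the lamb, the rabbit]
8. Boatman goes back to the left bank alone.  [the left bank: the hay | the right bank: the fox, the lamb, the rabbit]
9. Boatman goes to the right bank with the hay.  [the left bank: — | the right bank: the fox, the hay, the lamb, the rabbit]

9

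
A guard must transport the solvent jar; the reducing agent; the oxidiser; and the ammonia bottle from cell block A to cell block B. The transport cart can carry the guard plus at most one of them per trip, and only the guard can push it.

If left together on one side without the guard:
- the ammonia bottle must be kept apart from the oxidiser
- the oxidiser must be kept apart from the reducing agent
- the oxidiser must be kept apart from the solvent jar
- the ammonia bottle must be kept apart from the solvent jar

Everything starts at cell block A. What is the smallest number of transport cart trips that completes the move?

impossible

Whatever the first load, the items left behind include a forbidden pair without the guard. No opening move is safe, so no plan exists.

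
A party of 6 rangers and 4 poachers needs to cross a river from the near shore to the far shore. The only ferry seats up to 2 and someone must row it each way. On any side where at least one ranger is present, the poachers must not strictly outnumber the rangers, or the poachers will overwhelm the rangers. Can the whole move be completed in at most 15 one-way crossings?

No

Counting alone: each trip to the far shore takes at most 2 across and each return brings at least 1 back, so after t trips out (and t−1 returns) at most 2t − (t−1) of the 10 are across; that first reaches 10 at t = 9, so at least 17 crossings are needed.
Since 15 < 17, 15 crossings cannot be enough. (The shortest complete plan in fact takes 17:)
1. 2 poachers → the far shore.  (the near shore: 6R 2P; the far shore: 0R 2P)
2. 1 poacher ← the near shore.  (the near shore: 6R 3P; the far shore: 0R 1P)
3. 2 poachers → the far shore.  (the near shore: 6R 1P; the far shore: 0R 3P)
4. 1 poacher ← the near shore.  (the near shore: 6R 2P; the far shore: 0R 2P)
5. 2 rangers → the far shore.  (the near shore: 4R 2P; the far shore: 2R 2P)
6. 1 poacher ← the near shore.  (the near shore: 4R 3P; the far shore: 2R 1P)
7. 1 ranger and 1 poacher → the far shore.  (the near shore: 3R 2P; the far shore: 3R 2P)
8. 1 poacher ← the near shore.  (the near shore: 3R 3P; the far shore: 3R 1P)
9. 2 poachers → the far shore.  (the near shore: 3R 1P; the far shore: 3R 3P)
10. 1 poacher ← the near shore.  (the near shore: 3R 2P; the far shore: 3R 2P)
11. 1 ranger and 1 poacher → the far shore.  (the near shore: 2R 1P; the far shore: 4R 3P)
12. 1 poacher ← the near shore.  (the near shore: 2R 2P; the far shore: 4R 2P)
13. 2 poachers → the far shore.  (the near shore: 2R 0P; the far shore: 4R 4P)
14. 1 poacher ← the near shore.  (the near shore: 2R 1P; the far shore: 4R 3P)
15. 1 ranger and 1 poacher → the far shore.  (the near shore: 1R 0P; the far shore: 5R 4P)
16. 1 poacher ← the near shore.  (the near shore: 1R 1P; the far shore: 5R 3P)
17. 1 ranger and 1 poacher → the far shore.  (the near shore: 0R 0P; the far shore: 6R 4P)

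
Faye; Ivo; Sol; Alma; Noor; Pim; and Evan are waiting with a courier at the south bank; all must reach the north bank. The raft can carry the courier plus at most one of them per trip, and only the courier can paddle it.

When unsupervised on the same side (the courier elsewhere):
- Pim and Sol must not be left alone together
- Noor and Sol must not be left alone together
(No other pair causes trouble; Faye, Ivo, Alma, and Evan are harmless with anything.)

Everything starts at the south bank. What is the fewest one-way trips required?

Counting alone: the courier can take at most 1 across per trip to the north bank, so moving all 7 needs at least 7 loaded trips out, with a return between consecutive ones — at least 13 crossings.
The safety rule pushes this higher. Following every safe sequence of crossings, the most of the 7 that can be at the north bank as the raft arrives there on crossing 13 is 6 — never all 7.
So no plan with fewer than 15 crossings exists, and this one achieves 15:
1. Courier goes to the north bank with Sol.  [the south bank: Alma, Evan, Faye, Ivo, Noor, Pim | the north bank: Sol]
2. Courier goes back to the south bank alone.  [the south bank: Alma, Evan, Faye, Ivo, Noor, Pim | the north bank: Sol]
3. Courier goes to the north bank with Faye.  [the south bank: Alma, Evan, Ivo, Noor, Pim | the north bank: Faye, Sol]
4. Courier goes back to the south bank alone.  [the south bank: Alma, Evan, Ivo, Noor, Pim | the north bank: Faye, Sol]
5. Courier goes to the north bank with Ivo.  [the south bank: Alma, Evan, Noor, Pim | the north bank: Faye, Ivo, Sol]
6. Courier goes back to the south bank alone.  [the south bank: Alma, Evan, Noor, Pim | the north bank: Faye, Ivo, Sol]
7. Courier goes to the north bank with Alma.  [the south bank: Evan, Noor, Pim | the north bank: Alma, Faye, Ivo, Sol]
8. Courier goes back to the south bank alone.  [the south bank: Evan, Noor, Pim | the north bank: Alma, Faye, Ivo, Sol]
9. Courier goes to the north bank with Noor.  [the south bank: Evan, Pim | the north bank: Alma, Faye, Ivo, Noor, Sol]
10. Courier goes back to the south bank with Sol.  [the south bank: Evan, Pim, Sol | the north bank: Alma, Faye, Ivo, Noor]
11. Courier goes to the north bank with Pim.  [the south bank: Evan, Sol | the north bank: Alma, Faye, Ivo, Noor, Pim]
12. Courier goes back to the south bank alone.  [the south bank: Evan, Sol | the north bank: Alma, Faye, Ivo, Noor, Pim]
13. Courier goes to the north bank with Evan.  [the south bank: Sol | the north bank: Alma, Evan, Faye, Ivo, Noor, Pim]
14. Courier goes back to the south bank alone.  [the south bank: Sol | the north bank: Alma, Evan, Faye, Ivo, Noor, Pim]
15. Courier goes to the north bank with Sol.  [the south bank: — | the north bank: Alma, Evan, Faye, Ivo, Noor, Pim, Sol]

15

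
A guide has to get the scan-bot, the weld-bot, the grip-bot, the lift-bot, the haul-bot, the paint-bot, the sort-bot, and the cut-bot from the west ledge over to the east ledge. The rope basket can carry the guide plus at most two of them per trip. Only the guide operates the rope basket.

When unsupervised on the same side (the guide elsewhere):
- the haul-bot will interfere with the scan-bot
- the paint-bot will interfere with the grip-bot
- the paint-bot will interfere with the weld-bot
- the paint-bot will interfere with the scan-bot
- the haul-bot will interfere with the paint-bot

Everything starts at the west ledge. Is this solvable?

Yes

1. Guide goes to the east ledge with the paint-bot and the scan-bot.
2. Guide goes back to the west ledge with the scan-bot.
3. Guide goes to the east ledge with the scan-bot and the weld-bot.
4. Guide goes back to the west ledge with the paint-bot.
5. Guide goes to the east ledge with the grip-bot and the haul-bot.
6. Guide goes back to the west ledge with the scan-bot.
7. Guide goes to the east ledge with the lift-bot and the scan-bot.
8. Guide goes back to the west ledge with the scan-bot.
9. Guide goes to the east ledge with the scan-bot and the sort-bot.
10. Guide goes back to the west ledge with the scan-bot.
11. Guide goes to the east ledge with the cut-bot and the scan-bot.
12. Guide goes back to the west ledge with the scan-bot.
13. Guide goes to the east ledge with the paint-bot and the scan-bot.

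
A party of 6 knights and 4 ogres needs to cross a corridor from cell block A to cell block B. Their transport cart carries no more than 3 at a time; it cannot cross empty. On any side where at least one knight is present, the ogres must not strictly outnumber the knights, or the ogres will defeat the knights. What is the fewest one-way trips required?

9

Counting alone: each trip to cell block B takes at most 3 across and each return brings at least 1 back, so after t trips out (and t−1 returns) at most 3t − (t−1) of the 10 are across; that first reaches 10 at t = 5, so at least 9 crossings are needed.
The plan below uses exactly 9 crossings, so it is optimal:
1. 2 ogres → cell block B.  (cell block A: 6K 2O; cell block B: 0K 2O)
2. 1 ogre ← cell block A.  (cell block A: 6K 3O; cell block B: 0K 1O)
3. 3 ogres → cell block B.  (cell block A: 6K 0O; cell block B: 0K 4O)
4. 1 ogre ← cell block A.  (cell block A: 6K 1O; cell block B: 0K 3O)
5. 3 knights → cell block B.  (cell block A: 3K 1O; cell block B: 3K 3O)
6. 1 ogre ← cell block A.  (cell block A: 3K 2O; cell block B: 3K 2O)
7. 1 knight and 2 ogres → cell block B.  (cell block A: 2K 0O; cell block B: 4K 4O)
8. 1 ogre ← cell block A.  (cell block A: 2K 1O; cell block B: 4K 3O)
9. 2 knights and 1 ogre → cell block B.  (cell block A: 0K 0O; cell block B: 6K 4O)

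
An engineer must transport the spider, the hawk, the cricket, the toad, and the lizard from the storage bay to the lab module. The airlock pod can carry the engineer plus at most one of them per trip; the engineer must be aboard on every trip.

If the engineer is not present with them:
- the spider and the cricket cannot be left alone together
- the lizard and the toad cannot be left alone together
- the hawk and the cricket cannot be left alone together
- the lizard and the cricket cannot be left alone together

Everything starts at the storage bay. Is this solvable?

Whatever the first load, the items left behind include a forbidden pair without the engineer. No opening move is safe, so no plan exists.

No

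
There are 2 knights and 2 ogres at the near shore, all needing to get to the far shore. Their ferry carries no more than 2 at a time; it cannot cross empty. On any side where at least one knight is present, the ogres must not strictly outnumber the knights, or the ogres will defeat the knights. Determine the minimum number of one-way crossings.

5

Counting alone: each trip to the far shore takes at most 2 across and each return brings at least 1 back, so after t trips out (and t−1 returns) at most 2t − (t−1) of the 4 are across; that first reaches 4 at t = 3, so at least 5 crossings are needed.
The plan below uses exactly 5 crossings, so it is optimal:
1. 2 ogres → the far shore.  (the near shore: 2K 0O; the far shore: 0K 2O)
2. 1 ogre ← the near shore.  (the near shore: 2K 1O; the far shore: 0K 1O)
3. 2 knights → the far shore.  (the near shore: 0K 1O; the far shore: 2K 1O)
4. 1 ogre ← the near shore.  (the near shore: 0K 2O; the far shore: 2K 0O)
5. 2 ogres → the far shore.  (the near shore: 0K 0O; the far shore: 2K 2O)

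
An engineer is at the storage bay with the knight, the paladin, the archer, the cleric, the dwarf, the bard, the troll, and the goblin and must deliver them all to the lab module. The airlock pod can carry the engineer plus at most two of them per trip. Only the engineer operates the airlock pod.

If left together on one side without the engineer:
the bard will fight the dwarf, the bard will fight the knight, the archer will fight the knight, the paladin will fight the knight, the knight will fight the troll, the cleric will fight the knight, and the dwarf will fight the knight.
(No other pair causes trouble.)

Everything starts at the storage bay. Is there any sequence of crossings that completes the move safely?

1. Engineer goes to the lab module with the dwarf and the knight.
2. Engineer goes back to the storage bay with the knight.
3. Engineer goes to the lab module with the knight and the paladin.
4. Engineer goes back to the storage bay with the knight.
5. Engineer goes to the lab module with the archer and the knight.
6. Engineer goes back to the storage bay with the knight.
7. Engineer goes to the lab module with the cleric and the knight.
8. Engineer goes back to the storage bay with the knight.
9. Engineer goes to the lab module with the knight and the troll.
10. Engineer goes back to the storage bay with the knight.
11. Engineer goes to the lab module with the goblin and the knight.
12. Engineer goes back to the storage bay with the knight.
13. Engineer goes to the lab module with the bard and the knight.

Yes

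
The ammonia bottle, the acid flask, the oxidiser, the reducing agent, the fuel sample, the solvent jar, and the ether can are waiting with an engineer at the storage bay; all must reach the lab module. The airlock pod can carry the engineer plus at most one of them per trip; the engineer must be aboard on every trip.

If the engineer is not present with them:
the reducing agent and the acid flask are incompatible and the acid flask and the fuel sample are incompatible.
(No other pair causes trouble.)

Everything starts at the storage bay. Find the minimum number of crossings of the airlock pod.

15

Counting alone: the engineer can take at most 1 across per trip to the lab module, so moving all 7 needs at least 7 loaded trips out, with a return between consecutive ones — at least 13 crossings.
The safety rule pushes this higher. Following every safe sequence of crossings, the most of the 7 that can be at the lab module as the airlock pod arrives there on crossing 13 is 6 — never all 7.
So no plan with fewer than 15 crossings exists, and this one achieves 15:
1. Engineer goes to the lab module with the acid flask.  [the storage bay: the ammonia bottle, the ether can, the fuel sample, the oxidiser, the reducing agent, the solvent jar | the lab module: the acid flask]
2. Engineer goes back to the storage bay alone.  [the storage bay: the ammonia bottle, the ether can, the fuel sample, the oxidiser, the reducing agent, the solvent jar | the lab module: the acid flask]
3. Engineer goes to the lab module with the ammonia bottle.  [the storage bay: the ether can, the fuel sample, the oxidiser, the reducing agent, the solvent jar | the lab module: the acid flask, the ammonia bottle]
4. Engineer goes back to the storage bay alone.  [the storage bay: the ether can, the fuel sample, the oxidiser, the reducing agent, the solvent jar | the lab module: the acid flask, the ammonia bottle]
5. Engineer goes to the lab module with the oxidiser.  [the storage bay: the ether can, the fuel sample, the reducing agent, the solvent jar | the lab module: the acid flask, the ammonia bottle, the oxidiser]
6. Engineer goes back to the storage bay alone.  [the storage bay: the ether can, the fuel sample, the reducing agent, the solvent jar | the lab module: the acid flask, the ammonia bottle, the oxidiser]
7. Engineer goes to the lab module with the reducing agent.  [the storage bay: the ether can, the fuel sample, the solvent jar | the lab module: the acid flask, the ammonia bottle, the oxidiser, the reducing agent]
8. Engineer goes back to the storage bay with the acid flask.  [the storage bay: the acid flask, the ether can, the fuel sample, the solvent jar | the lab module: the ammonia bottle, the oxidiser, the reducing agent]
9. Engineer goes to the lab module with the fuel sample.  [the storage bay: the acid flask, the ether can, the solvent jar | the lab module: the ammonia bottle, the fuel sample, the oxidiser, the reducing agent]
10. Engineer goes back to the storage bay alone.  [the storage bay: the acid flask, the ether can, the solvent jar | the lab module: the ammonia bottle, the fuel sample, the oxidiser, the reducing agent]
11. Engineer goes to the lab module with the solvent jar.  [the storage bay: the acid flask, the ether can | the lab module: the ammonia bottle, the fuel sample, the oxidiser, the reducing agent, the solvent jar]
12. Engineer goes back to the storage bay alone.  [the storage bay: the acid flask, the ether can | the lab module: the ammonia bottle, the fuel sample, the oxidiser, the reducing agent, the solvent jar]
13. Engineer goes to the lab module with the ether can.  [the storage bay: the acid flask | the lab module: the ammonia bottle, the ether can, the fuel sample, the oxidiser, the reducing agent, the solvent jar]
14. Engineer goes back to the storage bay alone.  [the storage bay: the acid flask | the lab module: the ammonia bottle, the ether can, the fuel sample, the oxidiser, the reducing agent, the solvent jar]
15. Engineer goes to the lab module with the acid flask.  [the storage bay: — | the lab module: the acid flask, the ammonia bottle, the ether can, the fuel sample, the oxidiser, the reducing agent, the solvent jar]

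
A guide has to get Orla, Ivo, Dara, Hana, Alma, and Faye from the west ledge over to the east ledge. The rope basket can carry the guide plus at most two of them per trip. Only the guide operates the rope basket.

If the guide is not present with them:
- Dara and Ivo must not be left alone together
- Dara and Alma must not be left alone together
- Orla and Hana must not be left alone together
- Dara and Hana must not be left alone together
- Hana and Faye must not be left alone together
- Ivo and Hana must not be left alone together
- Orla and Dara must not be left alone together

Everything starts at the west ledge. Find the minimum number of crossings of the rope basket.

Counting alone: the guide can take at most 2 across per trip to the east ledge, so moving all 6 needs at least 3 loaded trips out, with a return between consecutive ones — at least 5 crossings.
The safety rule pushes this higher. Following every safe sequence of crossings, the most of the 6 that can be at the east ledge as the rope basket arrives there on crossings 5, 7 is 4, 5 respectively — never all 6.
So no plan with fewer than 9 crossings exists, and this one achieves 9:
1. Guide goes to the east ledge with Dara and Hana.  [the west ledge: Alma, Faye, Ivo, Orla | the east ledge: Dara, Hana]
2. Guide goes back to the west ledge with Dara.  [the west ledge: Alma, Dara, Faye, Ivo, Orla | the east ledge: Hana]
3. Guide goes to the east ledge with Alma and Dara.  [the west ledge: Faye, Ivo, Orla | the east ledge: Alma, Dara, Hana]
4. Guide goes back to the west ledge with Dara.  [the west ledge: Dara, Faye, Ivo, Orla | the east ledge: Alma, Hana]
5. Guide goes to the east ledge with Ivo and Orla.  [the west ledge: Dara, Faye | the east ledge: Alma, Hana, Ivo, Orla]
6. Guide goes back to the west ledge with Hana.  [the west ledge: Dara, Faye, Hana | the east ledge: Alma, Ivo, Orla]
7. Guide goes to the east ledge with Dara and Faye.  [the west ledge: Hana | the east ledge: Alma, Dara, Faye, Ivo, Orla]
8. Guide goes back to the west ledge with Dara.  [the west ledge: Dara, Hana | the east ledge: Alma, Faye, Ivo, Orla]
9. Guide goes to the east ledge with Dara and Hana.  [the west ledge: — | the east ledge: Alma, Dara, Faye, Hana, Ivo, Orla]

9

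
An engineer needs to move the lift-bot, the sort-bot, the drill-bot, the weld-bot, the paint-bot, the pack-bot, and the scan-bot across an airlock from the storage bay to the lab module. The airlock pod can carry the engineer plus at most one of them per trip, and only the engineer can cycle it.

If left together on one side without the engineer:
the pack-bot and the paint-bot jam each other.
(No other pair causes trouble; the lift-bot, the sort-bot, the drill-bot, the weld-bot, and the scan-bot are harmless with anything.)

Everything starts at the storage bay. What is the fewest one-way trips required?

13

Counting alone: the engineer can take at most 1 across per trip to the lab module, so moving all 7 needs at least 7 loaded trips out, with a return between consecutive ones — at least 13 crossings.
The plan below uses exactly 13 crossings, so it is optimal:
1. Engineer goes to the lab module with the paint-bot.  [the storage bay: the drill-bot, the lift-bot, the pack-bot, the scan-bot, the sort-bot, the weld-bot | the lab module: the paint-bot]
2. Engineer goes back to the storage bay alone.  [the storage bay: the drill-bot, the lift-bot, the pack-bot, the scan-bot, the sort-bot, the weld-bot | the lab module: the paint-bot]
3. Engineer goes to the lab module with the lift-bot.  [the storage bay: the drill-bot, the pack-bot, the scan-bot, the sort-bot, the weld-bot | the lab module: the lift-bot, the paint-bot]
4. Engineer goes back to the storage bay alone.  [the storage bay: the drill-bot, the pack-bot, the scan-bot, the sort-bot, the weld-bot | the lab module: the lift-bot, the paint-bot]
5. Engineer goes to the lab module with the sort-bot.  [the storage bay: the drill-bot, the pack-bot, the scan-bot, the weld-bot | the lab module: the lift-bot, the paint-bot, the sort-bot]
6. Engineer goes back to the storage bay alone.  [the storage bay: the drill-bot, the pack-bot, the scan-bot, the weld-bot | the lab module: the lift-bot, the paint-bot, the sort-bot]
7. Engineer goes to the lab module with the drill-bot.  [the storage bay: the pack-bot, the scan-bot, the weld-bot | the lab module: the drill-bot, the lift-bot, the paint-bot, the sort-bot]
8. Engineer goes back to the storage bay alone.  [the storage bay: the pack-bot, the scan-bot, the weld-bot | the lab module: the drill-bot, the lift-bot, the paint-bot, the sort-bot]
9. Engineer goes to the lab module with the weld-bot.  [the storage bay: the pack-bot, the scan-bot | the lab module: the drill-bot, the lift-bot, the paint-bot, the sort-bot, the weld-bot]
10. Engineer goes back to the storage bay alone.  [the storage bay: the pack-bot, the scan-bot | the lab module: the drill-bot, the lift-bot, the paint-bot, the sort-bot, the weld-bot]
11. Engineer goes to the lab module with the scan-bot.  [the storage bay: the pack-bot | the lab module: the drill-bot, the lift-bot, the paint-bot, the scan-bot, the sort-bot, the weld-bot]
12. Engineer goes back to the storage bay alone.  [the storage bay: the pack-bot | the lab module: the drill-bot, the lift-bot, the paint-bot, the scan-bot, the sort-bot, the weld-bot]
13. Engineer goes to the lab module with the pack-bot.  [the storage bay: — | the lab module: the drill-bot, the lift-bot, the pack-bot, the paint-bot, the scan-bot, the sort-bot, the weld-bot]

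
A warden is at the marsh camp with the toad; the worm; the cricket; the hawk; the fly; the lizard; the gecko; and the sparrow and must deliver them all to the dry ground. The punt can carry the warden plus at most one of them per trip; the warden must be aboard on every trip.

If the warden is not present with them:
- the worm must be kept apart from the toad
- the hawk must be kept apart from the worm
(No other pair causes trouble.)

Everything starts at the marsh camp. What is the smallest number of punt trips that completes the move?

17

Counting alone: the warden can take at most 1 across per trip to the dry ground, so moving all 8 needs at least 8 loaded trips out, with a return between consecutive ones — at least 15 crossings.
The safety rule pushes this higher. Following every safe sequence of crossings, the most of the 8 that can be at the dry ground as the punt arrives there on crossing 15 is 7 — never all 8.
So no plan with fewer than 17 crossings exists, and this one achieves 17:
1. Warden goes to the dry ground with the worm.
2. Warden goes back to the marsh camp alone.
3. Warden goes to the dry ground with the toad.
4. Warden goes back to the marsh camp with the worm.
5. Warden goes to the dry ground with the hawk.
6. Warden goes back to the marsh camp alone.
7. Warden goes to the dry ground with the cricket.
8. Warden goes back to the marsh camp alone.
9. Warden goes to the dry ground with the fly.
10. Warden goes back to the marsh camp alone.
11. Warden goes to the dry ground with the lizard.
12. Warden goes back to the marsh camp alone.
13. Warden goes to the dry ground with the gecko.
14. Warden goes back to the marsh camp alone.
15. Warden goes to the dry ground with the sparrow.
16. Warden goes back to the marsh camp alone.
17. Warden goes to the dry ground with the worm.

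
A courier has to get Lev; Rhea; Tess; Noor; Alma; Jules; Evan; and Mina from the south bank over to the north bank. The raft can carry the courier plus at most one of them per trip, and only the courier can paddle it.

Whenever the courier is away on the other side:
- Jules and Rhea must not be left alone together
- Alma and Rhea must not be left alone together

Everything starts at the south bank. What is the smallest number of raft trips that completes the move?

Counting alone: the courier can take at most 1 across per trip to the north bank, so moving all 8 needs at least 8 loaded trips out, with a return between consecutive ones — at least 15 crossings.
The safety rule pushes this higher. Following every safe sequence of crossings, the most of the 8 that can be at the north bank as the raft arrives there on crossing 15 is 7 — never all 8.
So no plan with fewer than 17 crossings exists, and this one achieves 17:
1. Courier goes to the north bank with Rhea.  [the south bank: Alma, Evan, Jules, Lev, Mina, Noor, Tess | the north bank: Rhea]
2. Courier goes back to the south bank alone.  [the south bank: Alma, Evan, Jules, Lev, Mina, Noor, Tess | the north bank: Rhea]
3. Courier goes to the north bank with Lev.  [the south bank: Alma, Evan, Jules, Mina, Noor, Tess | the north bank: Lev, Rhea]
4. Courier goes back to the south bank alone.  [the south bank: Alma, Evan, Jules, Mina, Noor, Tess | the north bank: Lev, Rhea]
5. Courier goes to the north bank with Tess.  [the south bank: Alma, Evan, Jules, Mina, Noor | the north bank: Lev, Rhea, Tess]
6. Courier goes back to the south bank alone.  [the south bank: Alma, Evan, Jules, Mina, Noor | the north bank: Lev, Rhea, Tess]
7. Courier goes to the north bank with Noor.  [the south bank: Alma, Evan, Jules, Mina | the north bank: Lev, Noor, Rhea, Tess]
8. Courier goes back to the south bank alone.  [the south bank: Alma, Evan, Jules, Mina | the north bank: Lev, Noor, Rhea, Tess]
9. Courier goes to the north bank with Alma.  [the south bank: Evan, Jules, Mina | the north bank: Alma, Lev, Noor, Rhea, Tess]
10. Courier goes back to the south bank with Rhea.  [the south bank: Evan, Jules, Mina, Rhea | the north bank: Alma, Lev, Noor, Tess]
11. Courier goes to the north bank with Jules.  [the south bank: Evan, Mina, Rhea | the north bank: Alma, Jules, Lev, Noor, Tess]
12. Courier goes back to the south bank alone.  [the south bank: Evan, Mina, Rhea | the north bank: Alma, Jules, Lev, Noor, Tess]
13. Courier goes to the north bank with Evan.  [the south bank: Mina, Rhea | the north bank: Alma, Evan, Jules, Lev, Noor, Tess]
14. Courier goes back to the south bank alone.  [the south bank: Mina, Rhea | the north bank: Alma, Evan, Jules, Lev, Noor, Tess]
15. Courier goes to the north bank with Mina.  [the south bank: Rhea | the north bank: Alma, Evan, Jules, Lev, Mina, Noor, Tess]
16. Courier goes back to the south bank alone.  [the south bank: Rhea | the north bank: Alma, Evan, Jules, Lev, Mina, Noor, Tess]
17. Courier goes to the north bank with Rhea.  [the south bank: — | the north bank: Alma, Evan, Jules, Lev, Mina, Noor, Rhea, Tess]

17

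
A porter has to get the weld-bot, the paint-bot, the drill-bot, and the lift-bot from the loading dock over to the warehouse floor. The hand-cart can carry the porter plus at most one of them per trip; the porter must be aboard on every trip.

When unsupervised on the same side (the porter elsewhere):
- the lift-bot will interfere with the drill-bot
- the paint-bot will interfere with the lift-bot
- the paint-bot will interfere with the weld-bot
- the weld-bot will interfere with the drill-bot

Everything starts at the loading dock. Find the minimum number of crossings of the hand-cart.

impossible

Whatever the first load, the items left behind include a forbidden pair without the porter. No opening move is safe, so no plan exists.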